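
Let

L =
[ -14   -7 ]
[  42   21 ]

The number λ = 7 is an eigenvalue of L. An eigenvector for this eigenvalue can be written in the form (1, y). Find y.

-3

We need (L - 7I)v = 0.
L - 7I = [[-21, -7], [42, 14]].
Row 1: (-21)·1 + (-7)·y = 0
Row 2: (42)·1 + (14)·y = 0
Solving gives y = -3.
Check: L·(1, -3) = (7, -21) = 7·(1, -3).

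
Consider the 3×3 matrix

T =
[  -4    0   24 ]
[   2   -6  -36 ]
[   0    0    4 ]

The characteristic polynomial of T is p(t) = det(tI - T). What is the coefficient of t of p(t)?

-16

p(t) = t^3 + 6t^2 - 16t - 96.
The coefficient of t is -16.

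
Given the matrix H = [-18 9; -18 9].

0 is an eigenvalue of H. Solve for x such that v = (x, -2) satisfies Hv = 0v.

We need (H)v = 0.
H = [[-18, 9], [-18, 9]].
Row 1: (-18)·x + (9)·-2 = 0
Row 2: (-18)·x + (9)·-2 = 0
Solving gives x = -1.
Check: H·(-1, -2) = (0, 0) = 0·(-1, -2).

-1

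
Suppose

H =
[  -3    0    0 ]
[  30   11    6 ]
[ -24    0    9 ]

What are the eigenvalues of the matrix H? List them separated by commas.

The characteristic polynomial is p(s) = det(sI - H).
Cofactor expansion gives p(s) = s^3 - 17s^2 + 39s + 297.
Rational-root test: s = -3 gives p(-3) = 0.
Dividing by (s + 3) leaves s^2 - 20s + 99.
The quadratic factors as (s - 9)·(s - 11).
Eigenvalues: -3, 9, 11.

-3, 9, 11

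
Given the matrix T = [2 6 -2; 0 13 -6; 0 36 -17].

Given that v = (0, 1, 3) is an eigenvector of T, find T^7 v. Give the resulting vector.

(0, -78125, -234375)

First find the eigenvalue: Tv = (0, -5, -15) = -5·(0, 1, 3), so λ = -5.
Then T^7 v = λ^7·v = (-5)^7·(0, 1, 3) = -78125·(0, 1, 3) = (0, -78125, -234375).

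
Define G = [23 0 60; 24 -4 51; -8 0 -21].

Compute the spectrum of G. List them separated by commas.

The characteristic polynomial is p(λ) = det(λI - G).
Expanding along the first row, p(λ) = λ^3 + 2λ^2 - 11λ - 12.
Try λ = -1: p(-1) = 0, so -1 is a root.
Factor out (λ + 1): p(λ) = (λ + 1)·(λ^2 + λ - 12).
The quadratic factors as (λ + 4)·(λ - 3).
Eigenvalues: -4, -1, 3.

-4, -1, 3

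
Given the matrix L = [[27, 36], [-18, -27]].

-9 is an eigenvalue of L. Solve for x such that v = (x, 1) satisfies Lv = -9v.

-1

We need (L + 9I)v = 0.
L + 9I = [[36, 36], [-18, -18]].
Row 1: (36)·x + (36)·1 = 0
Row 2: (-18)·x + (-18)·1 = 0
Solving gives x = -1.
Check: L·(-1, 1) = (9, -9) = -9·(-1, 1).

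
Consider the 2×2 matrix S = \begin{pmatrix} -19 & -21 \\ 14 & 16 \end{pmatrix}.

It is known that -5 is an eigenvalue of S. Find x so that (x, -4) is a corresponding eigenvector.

6

We need (S + 5I)v = 0.
S + 5I = [[-14, -21], [14, 21]].
Row 1: (-14)·x + (-21)·-4 = 0
Row 2: (14)·x + (21)·-4 = 0
Solving gives x = 6.
Check: S·(6, -4) = (-30, 20) = -5·(6, -4).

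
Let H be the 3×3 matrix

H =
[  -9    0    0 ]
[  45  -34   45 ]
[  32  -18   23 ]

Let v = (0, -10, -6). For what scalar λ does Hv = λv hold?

Compute Hv: H·(0, -10, -6) = (0, 70, 42).
Since Hv = λv, compare component 2: 70 = λ·-10, so λ = -7.

-7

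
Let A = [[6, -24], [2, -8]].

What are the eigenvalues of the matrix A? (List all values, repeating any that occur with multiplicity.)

-2, 0

det(A - sI) = (6 - s)(-8 - s) - (-24)·(2) = s^2 + 2s.
This factors as (s + 2)·s = 0.
Eigenvalues: -2, 0.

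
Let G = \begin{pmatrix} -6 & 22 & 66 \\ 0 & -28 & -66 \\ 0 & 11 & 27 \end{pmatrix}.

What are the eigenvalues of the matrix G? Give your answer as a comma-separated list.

Compute the characteristic polynomial p(r) = det(rI - G).
Cofactor expansion gives p(r) = r^3 + 7r^2 - 24r - 180.
Try r = -6: p(-6) = 0, so -6 is a root.
Factor out (r + 6): p(r) = (r + 6)·(r^2 + r - 30).
The quadratic factors as (r + 6)·(r - 5).
Eigenvalues: -6, -6, 5.

-6, -6, 5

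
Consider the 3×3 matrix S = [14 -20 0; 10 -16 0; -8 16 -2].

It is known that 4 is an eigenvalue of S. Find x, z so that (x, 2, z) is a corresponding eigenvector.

We need (S - 4I)v = 0.
S - 4I = [[10, -20, 0], [10, -20, 0], [-8, 16, -6]].
Row 1: (10)·x + (-20)·2 + (0)·z = 0
Row 2: (10)·x + (-20)·2 + (0)·z = 0
Row 3: (-8)·x + (16)·2 + (-6)·z = 0
Solving gives x = 4, z = 0.
Check: S·(4, 2, 0) = (16, 8, 0) = 4·(4, 2, 0).

4, 0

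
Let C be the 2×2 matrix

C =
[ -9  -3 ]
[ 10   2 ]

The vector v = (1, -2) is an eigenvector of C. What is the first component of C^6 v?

729

First find the eigenvalue: Cv = (-3, 6) = -3·(1, -2), so λ = -3.
Then C^6 v = λ^6·v = (-3)^6·(1, -2) = 729·(1, -2) = (729, -1458).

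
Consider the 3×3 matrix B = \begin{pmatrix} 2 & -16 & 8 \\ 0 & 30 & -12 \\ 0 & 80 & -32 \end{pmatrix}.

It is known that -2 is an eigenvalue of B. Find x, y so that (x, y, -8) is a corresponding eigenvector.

We need (B + 2I)v = 0.
B + 2I = [[4, -16, 8], [0, 32, -12], [0, 80, -30]].
Row 1: (4)·x + (-16)·y + (8)·-8 = 0
Row 2: (0)·x + (32)·y + (-12)·-8 = 0
Row 3: (0)·x + (80)·y + (-30)·-8 = 0
Solving gives x = 4, y = -3.
Check: B·(4, -3, -8) = (-8, 6, 16) = -2·(4, -3, -8).

4, -3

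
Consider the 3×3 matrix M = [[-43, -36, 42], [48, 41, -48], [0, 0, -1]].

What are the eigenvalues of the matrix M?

-7, -1, 5

Compute the characteristic polynomial p(s) = det(sI - M).
Expanding the 3×3 determinant: p(s) = s^3 + 3s^2 - 33s - 35.
Since p(-7) = 0, s = -7 is a root.
Factor out (s + 7): p(s) = (s + 7)·(s^2 - 4s - 5).
The quadratic factors as (s + 1)·(s - 5).
Eigenvalues: -7, -1, 5.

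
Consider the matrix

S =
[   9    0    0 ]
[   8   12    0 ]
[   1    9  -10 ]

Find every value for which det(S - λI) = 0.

-10, 9, 12

S is lower triangular, so its eigenvalues are the diagonal entries.
Diagonal: 9, 12, -10.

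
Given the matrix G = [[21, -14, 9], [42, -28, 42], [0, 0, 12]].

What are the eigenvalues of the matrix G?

Compute the characteristic polynomial p(r) = det(rI - G).
Expanding along the first row, p(r) = r^3 - 5r^2 - 84r.
Rational-root test: r = -7 gives p(-7) = 0.
Factor out (r + 7): p(r) = (r + 7)·(r^2 - 12r).
The quadratic factors as r·(r - 12).
Eigenvalues: -7, 0, 12.

-7, 0, 12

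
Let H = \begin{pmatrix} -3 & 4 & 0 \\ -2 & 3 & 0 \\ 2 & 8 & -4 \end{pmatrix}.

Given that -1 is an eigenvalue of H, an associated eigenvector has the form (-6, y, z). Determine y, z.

-3, -12

We need (H + 1I)v = 0.
H + 1I = [[-2, 4, 0], [-2, 4, 0], [2, 8, -3]].
Row 1: (-2)·-6 + (4)·y + (0)·z = 0
Row 2: (-2)·-6 + (4)·y + (0)·z = 0
Row 3: (2)·-6 + (8)·y + (-3)·z = 0
Solving gives y = -3, z = -12.
Check: H·(-6, -3, -12) = (6, 3, 12) = -1·(-6, -3, -12).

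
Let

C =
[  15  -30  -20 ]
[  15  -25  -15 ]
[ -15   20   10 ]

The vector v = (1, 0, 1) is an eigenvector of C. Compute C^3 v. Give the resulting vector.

First find the eigenvalue: Cv = (-5, 0, -5) = -5·(1, 0, 1), so λ = -5.
Then C^3 v = λ^3·v = (-5)^3·(1, 0, 1) = -125·(1, 0, 1) = (-125, 0, -125).

(-125, 0, -125)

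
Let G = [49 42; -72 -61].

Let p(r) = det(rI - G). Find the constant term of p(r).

35

p(r) = r^2 + 12r + 35.
The constant term is 35.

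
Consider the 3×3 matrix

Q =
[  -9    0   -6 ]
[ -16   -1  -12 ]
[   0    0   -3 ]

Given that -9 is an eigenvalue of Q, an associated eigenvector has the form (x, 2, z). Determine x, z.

1, 0

We need (Q + 9I)v = 0.
Q + 9I = [[0, 0, -6], [-16, 8, -12], [0, 0, 6]].
Row 1: (0)·x + (0)·2 + (-6)·z = 0
Row 2: (-16)·x + (8)·2 + (-12)·z = 0
Row 3: (0)·x + (0)·2 + (6)·z = 0
Solving gives x = 1, z = 0.
Check: Q·(1, 2, 0) = (-9, -18, 0) = -9·(1, 2, 0).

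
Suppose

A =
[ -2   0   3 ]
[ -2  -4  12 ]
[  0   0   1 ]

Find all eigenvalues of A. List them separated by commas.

Set up det(tI - A) = 0.
Expanding the 3×3 determinant: p(t) = t^3 + 5t^2 + 2t - 8.
Since p(-4) = 0, t = -4 is a root.
Dividing by (t + 4) leaves t^2 + t - 2.
The quadratic factors as (t + 2)·(t - 1).
Eigenvalues: -4, -2, 1.

-4, -2, 1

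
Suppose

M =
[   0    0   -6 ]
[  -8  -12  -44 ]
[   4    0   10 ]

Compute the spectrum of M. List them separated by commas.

The characteristic polynomial is p(r) = det(rI - M).
Expanding the 3×3 determinant: p(r) = r^3 + 2r^2 - 96r + 288.
Try r = 4: p(4) = 0, so 4 is a root.
Factor out (r - 4): p(r) = (r - 4)·(r^2 + 6r - 72).
The quadratic factors as (r + 12)·(r - 6).
Eigenvalues: -12, 4, 6.

-12, 4, 6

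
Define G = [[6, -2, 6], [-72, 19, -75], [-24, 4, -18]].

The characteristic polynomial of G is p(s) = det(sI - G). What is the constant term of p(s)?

p(s) = s^3 - 7s^2 - 36s + 252.
The constant term is 252.

252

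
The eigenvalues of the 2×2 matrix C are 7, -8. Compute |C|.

det(C) is the product of the eigenvalues: (7) · (-8) = -56.

-56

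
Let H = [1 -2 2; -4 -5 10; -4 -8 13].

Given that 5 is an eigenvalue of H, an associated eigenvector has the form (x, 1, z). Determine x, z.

0, 1

We need (H - 5I)v = 0.
H - 5I = [[-4, -2, 2], [-4, -10, 10], [-4, -8, 8]].
Row 1: (-4)·x + (-2)·1 + (2)·z = 0
Row 2: (-4)·x + (-10)·1 + (10)·z = 0
Row 3: (-4)·x + (-8)·1 + (8)·z = 0
Solving gives x = 0, z = 1.
Check: H·(0, 1, 1) = (0, 5, 5) = 5·(0, 1, 1).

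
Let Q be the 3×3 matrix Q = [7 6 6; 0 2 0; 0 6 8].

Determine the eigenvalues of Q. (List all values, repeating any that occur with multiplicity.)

Set up det(λI - Q) = 0.
Expanding the 3×3 determinant: p(λ) = λ^3 - 17λ^2 + 86λ - 112.
Since p(2) = 0, λ = 2 is a root.
Dividing by (λ - 2) leaves λ^2 - 15λ + 56.
The quadratic factors as (λ - 7)·(λ - 8).
Eigenvalues: 2, 7, 8.

2, 7, 8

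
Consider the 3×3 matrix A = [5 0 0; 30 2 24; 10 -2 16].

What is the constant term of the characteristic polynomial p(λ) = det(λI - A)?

p(0) = det(0·I − A) = det(−A) = (−1)^3·det(A).
det(A) = 400, so p(0) = -400.

-400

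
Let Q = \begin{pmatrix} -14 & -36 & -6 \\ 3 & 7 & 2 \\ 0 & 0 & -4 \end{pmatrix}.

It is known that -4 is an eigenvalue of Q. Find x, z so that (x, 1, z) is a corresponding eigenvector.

We need (Q + 4I)v = 0.
Q + 4I = [[-10, -36, -6], [3, 11, 2], [0, 0, 0]].
Row 1: (-10)·x + (-36)·1 + (-6)·z = 0
Row 2: (3)·x + (11)·1 + (2)·z = 0
Row 3: (0)·x + (0)·1 + (0)·z = 0
Solving gives x = -3, z = -1.
Check: Q·(-3, 1, -1) = (12, -4, 4) = -4·(-3, 1, -1).

-3, -1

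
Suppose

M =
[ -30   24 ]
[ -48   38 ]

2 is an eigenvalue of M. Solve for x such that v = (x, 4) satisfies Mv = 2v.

We need (M - 2I)v = 0.
M - 2I = [[-32, 24], [-48, 36]].
Row 1: (-32)·x + (24)·4 = 0
Row 2: (-48)·x + (36)·4 = 0
Solving gives x = 3.
Check: M·(3, 4) = (6, 8) = 2·(3, 4).

3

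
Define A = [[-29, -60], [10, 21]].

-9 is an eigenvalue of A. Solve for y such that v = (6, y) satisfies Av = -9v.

-2

We need (A + 9I)v = 0.
A + 9I = [[-20, -60], [10, 30]].
Row 1: (-20)·6 + (-60)·y = 0
Row 2: (10)·6 + (30)·y = 0
Solving gives y = -2.
Check: A·(6, -2) = (-54, 18) = -9·(6, -2).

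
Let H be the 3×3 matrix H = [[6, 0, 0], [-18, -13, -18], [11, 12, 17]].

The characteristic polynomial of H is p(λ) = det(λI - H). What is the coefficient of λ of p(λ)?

19

p(λ) = λ^3 - 10λ^2 + 19λ + 30.
The coefficient of λ is 19.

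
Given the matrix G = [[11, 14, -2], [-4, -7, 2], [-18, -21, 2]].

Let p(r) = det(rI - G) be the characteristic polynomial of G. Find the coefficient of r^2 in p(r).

-6

The coefficient of r^2 of det(rI - G) is −trace(G).
trace(G) = (11) + (-7) + (2) = 6, so the coefficient is -6.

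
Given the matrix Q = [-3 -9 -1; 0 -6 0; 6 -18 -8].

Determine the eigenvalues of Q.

Set up det(rI - Q) = 0.
Cofactor expansion gives p(r) = r^3 + 17r^2 + 96r + 180.
Rational-root test: r = -5 gives p(-5) = 0.
Dividing by (r + 5) leaves r^2 + 12r + 36.
The quadratic factor is (r + 6)^2.
Eigenvalues: -6, -6, -5.

-6, -6, -5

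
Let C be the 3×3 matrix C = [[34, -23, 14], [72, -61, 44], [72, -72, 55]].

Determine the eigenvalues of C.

The characteristic polynomial is p(t) = det(tI - C).
Expanding along the first row, p(t) = t^3 - 28t^2 + 257t - 770.
Try t = 7: p(7) = 0, so 7 is a root.
Factor out (t - 7): p(t) = (t - 7)·(t^2 - 21t + 110).
The quadratic factors as (t - 10)·(t - 11).
Eigenvalues: 7, 10, 11.

7, 10, 11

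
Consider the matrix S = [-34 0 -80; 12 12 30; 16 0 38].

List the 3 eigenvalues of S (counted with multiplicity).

Compute the characteristic polynomial p(λ) = det(λI - S).
Expanding along the first row, p(λ) = λ^3 - 16λ^2 + 36λ + 144.
Try λ = 6: p(6) = 0, so 6 is a root.
Dividing by (λ - 6) leaves λ^2 - 10λ - 24.
The quadratic factors as (λ + 2)·(λ - 12).
Eigenvalues: -2, 6, 12.

-2, 6, 12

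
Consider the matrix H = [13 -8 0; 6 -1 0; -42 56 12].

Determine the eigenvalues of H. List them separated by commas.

5, 7, 12

The characteristic polynomial is p(μ) = det(μI - H).
Expanding along the first row, p(μ) = μ^3 - 24μ^2 + 179μ - 420.
Try μ = 12: p(12) = 0, so 12 is a root.
Factor out (μ - 12): p(μ) = (μ - 12)·(μ^2 - 12μ + 35).
The quadratic factors as (μ - 5)·(μ - 7).
Eigenvalues: 5, 7, 12.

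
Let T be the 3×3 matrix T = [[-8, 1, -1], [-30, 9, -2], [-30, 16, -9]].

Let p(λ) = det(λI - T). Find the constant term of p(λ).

-392

p(λ) = λ^3 + 8λ^2 - 49λ - 392.
The constant term is -392.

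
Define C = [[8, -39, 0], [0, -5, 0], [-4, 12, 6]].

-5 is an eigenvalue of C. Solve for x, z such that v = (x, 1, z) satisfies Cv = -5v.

We need (C + 5I)v = 0.
C + 5I = [[13, -39, 0], [0, 0, 0], [-4, 12, 11]].
Row 1: (13)·x + (-39)·1 + (0)·z = 0
Row 2: (0)·x + (0)·1 + (0)·z = 0
Row 3: (-4)·x + (12)·1 + (11)·z = 0
Solving gives x = 3, z = 0.
Check: C·(3, 1, 0) = (-15, -5, 0) = -5·(3, 1, 0).

3, 0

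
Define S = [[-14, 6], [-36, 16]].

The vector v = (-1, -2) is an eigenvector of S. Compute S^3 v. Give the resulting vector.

(8, 16)

First find the eigenvalue: Sv = (2, 4) = -2·(-1, -2), so λ = -2.
Then S^3 v = λ^3·v = (-2)^3·(-1, -2) = -8·(-1, -2) = (8, 16).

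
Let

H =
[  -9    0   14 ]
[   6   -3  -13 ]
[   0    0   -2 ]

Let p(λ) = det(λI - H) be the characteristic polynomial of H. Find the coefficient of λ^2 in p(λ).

The coefficient of λ^2 of det(λI - H) is −trace(H).
trace(H) = (-9) + (-3) + (-2) = -14, so the coefficient is 14.

14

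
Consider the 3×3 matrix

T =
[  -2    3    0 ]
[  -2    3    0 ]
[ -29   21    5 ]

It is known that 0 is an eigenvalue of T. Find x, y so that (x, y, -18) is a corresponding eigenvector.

-6, -4

We need (T)v = 0.
T = [[-2, 3, 0], [-2, 3, 0], [-29, 21, 5]].
Row 1: (-2)·x + (3)·y + (0)·-18 = 0
Row 2: (-2)·x + (3)·y + (0)·-18 = 0
Row 3: (-29)·x + (21)·y + (5)·-18 = 0
Solving gives x = -6, y = -4.
Check: T·(-6, -4, -18) = (0, 0, 0) = 0·(-6, -4, -18).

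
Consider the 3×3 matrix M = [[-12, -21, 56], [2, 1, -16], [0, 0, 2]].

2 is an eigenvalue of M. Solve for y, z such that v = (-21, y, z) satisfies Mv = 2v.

6, -3

We need (M - 2I)v = 0.
M - 2I = [[-14, -21, 56], [2, -1, -16], [0, 0, 0]].
Row 1: (-14)·-21 + (-21)·y + (56)·z = 0
Row 2: (2)·-21 + (-1)·y + (-16)·z = 0
Row 3: (0)·-21 + (0)·y + (0)·z = 0
Solving gives y = 6, z = -3.
Check: M·(-21, 6, -3) = (-42, 12, -6) = 2·(-21, 6, -3).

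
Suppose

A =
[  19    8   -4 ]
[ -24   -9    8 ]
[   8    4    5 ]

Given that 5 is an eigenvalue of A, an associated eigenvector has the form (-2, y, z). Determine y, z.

We need (A - 5I)v = 0.
A - 5I = [[14, 8, -4], [-24, -14, 8], [8, 4, 0]].
Row 1: (14)·-2 + (8)·y + (-4)·z = 0
Row 2: (-24)·-2 + (-14)·y + (8)·z = 0
Row 3: (8)·-2 + (4)·y + (0)·z = 0
Solving gives y = 4, z = 1.
Check: A·(-2, 4, 1) = (-10, 20, 5) = 5·(-2, 4, 1).

4, 1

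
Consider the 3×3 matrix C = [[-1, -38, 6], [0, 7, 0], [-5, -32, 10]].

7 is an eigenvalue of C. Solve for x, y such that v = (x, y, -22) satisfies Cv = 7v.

We need (C - 7I)v = 0.
C - 7I = [[-8, -38, 6], [0, 0, 0], [-5, -32, 3]].
Row 1: (-8)·x + (-38)·y + (6)·-22 = 0
Row 2: (0)·x + (0)·y + (0)·-22 = 0
Row 3: (-5)·x + (-32)·y + (3)·-22 = 0
Solving gives x = -26, y = 2.
Check: C·(-26, 2, -22) = (-182, 14, -154) = 7·(-26, 2, -22).

-26, 2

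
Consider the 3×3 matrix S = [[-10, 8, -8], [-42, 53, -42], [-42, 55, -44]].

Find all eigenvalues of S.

Set up det(λI - S) = 0.
Cofactor expansion gives p(λ) = λ^3 + λ^2 - 112λ - 220.
Try λ = -2: p(-2) = 0, so -2 is a root.
Dividing by (λ + 2) leaves λ^2 - λ - 110.
The quadratic factors as (λ + 10)·(λ - 11).
Eigenvalues: -10, -2, 11.

-10, -2, 11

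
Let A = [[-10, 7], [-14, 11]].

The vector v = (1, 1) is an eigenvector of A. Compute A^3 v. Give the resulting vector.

First find the eigenvalue: Av = (-3, -3) = -3·(1, 1), so λ = -3.
Then A^3 v = λ^3·v = (-3)^3·(1, 1) = -27·(1, 1) = (-27, -27).

(-27, -27)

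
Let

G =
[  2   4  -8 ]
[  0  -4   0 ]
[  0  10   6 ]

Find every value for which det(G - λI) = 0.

-4, 2, 6

Compute the characteristic polynomial p(λ) = det(λI - G).
Expanding along the first row, p(λ) = λ^3 - 4λ^2 - 20λ + 48.
Rational-root test: λ = -4 gives p(-4) = 0.
Factor out (λ + 4): p(λ) = (λ + 4)·(λ^2 - 8λ + 12).
The quadratic factors as (λ - 2)·(λ - 6).
Eigenvalues: -4, 2, 6.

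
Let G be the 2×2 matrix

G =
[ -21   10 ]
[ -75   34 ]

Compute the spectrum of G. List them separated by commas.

4, 9

det(G - λI) = (-21 - λ)(34 - λ) - (10)·(-75) = λ^2 - 13λ + 36.
This factors as (λ - 4)·(λ - 9) = 0.
Eigenvalues: 4, 9.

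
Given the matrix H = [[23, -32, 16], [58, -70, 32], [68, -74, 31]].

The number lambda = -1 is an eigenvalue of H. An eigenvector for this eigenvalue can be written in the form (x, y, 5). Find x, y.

We need (H + 1I)v = 0.
H + 1I = [[24, -32, 16], [58, -69, 32], [68, -74, 32]].
Row 1: (24)·x + (-32)·y + (16)·5 = 0
Row 2: (58)·x + (-69)·y + (32)·5 = 0
Row 3: (68)·x + (-74)·y + (32)·5 = 0
Solving gives x = 2, y = 4.
Check: H·(2, 4, 5) = (-2, -4, -5) = -1·(2, 4, 5).

2, 4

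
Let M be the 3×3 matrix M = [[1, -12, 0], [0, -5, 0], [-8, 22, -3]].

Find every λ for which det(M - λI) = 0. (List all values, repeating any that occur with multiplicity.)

Compute the characteristic polynomial p(lambda) = det(lambda·I - M).
Expanding along the first row, p(lambda) = lambda^3 + 7·lambda^2 + 7·lambda - 15.
Try lambda = -3: p(-3) = 0, so -3 is a root.
Dividing by (lambda + 3) leaves lambda^2 + 4·lambda - 5.
The quadratic factors as (lambda + 5)·(lambda - 1).
Eigenvalues: -5, -3, 1.

-5, -3, 1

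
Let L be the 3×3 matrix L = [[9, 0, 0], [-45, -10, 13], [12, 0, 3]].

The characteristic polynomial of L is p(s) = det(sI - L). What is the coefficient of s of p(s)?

-93

p(s) = s^3 - 2s^2 - 93s + 270.
The coefficient of s is -93.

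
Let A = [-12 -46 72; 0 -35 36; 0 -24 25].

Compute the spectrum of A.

-12, -11, 1

The characteristic polynomial is p(λ) = det(λI - A).
Expanding the 3×3 determinant: p(λ) = λ^3 + 22λ^2 + 109λ - 132.
Rational-root test: λ = 1 gives p(1) = 0.
Factor out (λ - 1): p(λ) = (λ - 1)·(λ^2 + 23λ + 132).
The quadratic factors as (λ + 12)·(λ + 11).
Eigenvalues: -12, -11, 1.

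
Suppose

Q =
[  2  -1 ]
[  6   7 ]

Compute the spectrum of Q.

det(Q - λI) = (2 - λ)(7 - λ) - (-1)·(6) = λ^2 - 9λ + 20.
This factors as (λ - 4)·(λ - 5) = 0.
Eigenvalues: 4, 5.

4, 5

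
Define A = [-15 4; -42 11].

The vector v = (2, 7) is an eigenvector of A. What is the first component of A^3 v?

-2

First find the eigenvalue: Av = (-2, -7) = -1·(2, 7), so λ = -1.
Then A^3 v = λ^3·v = (-1)^3·(2, 7) = -1·(2, 7) = (-2, -7).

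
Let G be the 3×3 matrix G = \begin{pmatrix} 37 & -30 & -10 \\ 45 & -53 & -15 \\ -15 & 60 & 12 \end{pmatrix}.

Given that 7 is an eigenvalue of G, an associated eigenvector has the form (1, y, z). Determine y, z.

We need (G - 7I)v = 0.
G - 7I = [[30, -30, -10], [45, -60, -15], [-15, 60, 5]].
Row 1: (30)·1 + (-30)·y + (-10)·z = 0
Row 2: (45)·1 + (-60)·y + (-15)·z = 0
Row 3: (-15)·1 + (60)·y + (5)·z = 0
Solving gives y = 0, z = 3.
Check: G·(1, 0, 3) = (7, 0, 21) = 7·(1, 0, 3).

0, 3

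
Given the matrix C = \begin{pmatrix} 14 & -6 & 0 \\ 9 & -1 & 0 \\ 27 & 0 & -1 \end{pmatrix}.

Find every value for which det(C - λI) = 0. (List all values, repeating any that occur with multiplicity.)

Compute the characteristic polynomial p(λ) = det(λI - C).
Cofactor expansion gives p(λ) = λ^3 - 12λ^2 + 27λ + 40.
Since p(5) = 0, λ = 5 is a root.
Factor out (λ - 5): p(λ) = (λ - 5)·(λ^2 - 7λ - 8).
The quadratic factors as (λ + 1)·(λ - 8).
Eigenvalues: -1, 5, 8.

-1, 5, 8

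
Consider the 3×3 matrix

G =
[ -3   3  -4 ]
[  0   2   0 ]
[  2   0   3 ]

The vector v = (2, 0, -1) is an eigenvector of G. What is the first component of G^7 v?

First find the eigenvalue: Gv = (-2, 0, 1) = -1·(2, 0, -1), so λ = -1.
Then G^7 v = λ^7·v = (-1)^7·(2, 0, -1) = -1·(2, 0, -1) = (-2, 0, 1).

-2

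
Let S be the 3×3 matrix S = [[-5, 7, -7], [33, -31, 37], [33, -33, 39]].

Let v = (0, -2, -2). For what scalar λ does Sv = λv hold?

6

Compute Sv: S·(0, -2, -2) = (0, -12, -12).
Since Sv = λv, compare component 2: -12 = λ·-2, so λ = 6.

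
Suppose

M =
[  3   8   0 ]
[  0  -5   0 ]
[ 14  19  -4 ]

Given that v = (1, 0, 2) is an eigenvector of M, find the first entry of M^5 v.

243

First find the eigenvalue: Mv = (3, 0, 6) = 3·(1, 0, 2), so λ = 3.
Then M^5 v = λ^5·v = 3^5·(1, 0, 2) = 243·(1, 0, 2) = (243, 0, 486).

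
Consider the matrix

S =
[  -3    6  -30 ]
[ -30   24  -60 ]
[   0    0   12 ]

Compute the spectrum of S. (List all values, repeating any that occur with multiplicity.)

9, 12, 12

Compute the characteristic polynomial p(λ) = det(λI - S).
Expanding the 3×3 determinant: p(λ) = λ^3 - 33λ^2 + 360λ - 1296.
Since p(12) = 0, λ = 12 is a root.
Dividing by (λ - 12) leaves λ^2 - 21λ + 108.
The quadratic factors as (λ - 9)·(λ - 12).
Eigenvalues: 9, 12, 12.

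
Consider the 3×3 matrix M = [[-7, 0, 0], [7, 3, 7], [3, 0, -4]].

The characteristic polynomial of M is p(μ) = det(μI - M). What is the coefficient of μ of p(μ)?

p(μ) = μ^3 + 8μ^2 - 5μ - 84.
The coefficient of μ is -5.

-5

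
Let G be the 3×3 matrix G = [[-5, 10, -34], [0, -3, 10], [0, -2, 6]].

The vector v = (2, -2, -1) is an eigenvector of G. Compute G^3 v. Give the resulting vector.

(16, -16, -8)

First find the eigenvalue: Gv = (4, -4, -2) = 2·(2, -2, -1), so λ = 2.
Then G^3 v = λ^3·v = 2^3·(2, -2, -1) = 8·(2, -2, -1) = (16, -16, -8).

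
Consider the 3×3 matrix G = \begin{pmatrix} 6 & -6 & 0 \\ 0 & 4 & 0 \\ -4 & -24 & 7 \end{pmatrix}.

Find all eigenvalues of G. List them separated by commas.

4, 6, 7

The characteristic polynomial is p(λ) = det(λI - G).
Expanding the 3×3 determinant: p(λ) = λ^3 - 17λ^2 + 94λ - 168.
Try λ = 6: p(6) = 0, so 6 is a root.
Dividing by (λ - 6) leaves λ^2 - 11λ + 28.
The quadratic factors as (λ - 4)·(λ - 7).
Eigenvalues: 4, 6, 7.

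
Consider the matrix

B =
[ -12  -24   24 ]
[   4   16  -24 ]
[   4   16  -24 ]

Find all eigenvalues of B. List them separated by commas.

The characteristic polynomial is p(s) = det(sI - B).
Expanding along the first row, p(s) = s^3 + 20s^2 + 96s.
Try s = 0: p(0) = 0, so 0 is a root.
Factor out s: p(s) = s·(s^2 + 20s + 96).
The quadratic factors as (s + 12)·(s + 8).
Eigenvalues: -12, -8, 0.

-12, -8, 0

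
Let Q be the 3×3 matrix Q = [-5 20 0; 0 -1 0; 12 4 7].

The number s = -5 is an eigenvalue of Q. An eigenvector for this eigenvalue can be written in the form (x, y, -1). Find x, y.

We need (Q + 5I)v = 0.
Q + 5I = [[0, 20, 0], [0, 4, 0], [12, 4, 12]].
Row 1: (0)·x + (20)·y + (0)·-1 = 0
Row 2: (0)·x + (4)·y + (0)·-1 = 0
Row 3: (12)·x + (4)·y + (12)·-1 = 0
Solving gives x = 1, y = 0.
Check: Q·(1, 0, -1) = (-5, 0, 5) = -5·(1, 0, -1).

1, 0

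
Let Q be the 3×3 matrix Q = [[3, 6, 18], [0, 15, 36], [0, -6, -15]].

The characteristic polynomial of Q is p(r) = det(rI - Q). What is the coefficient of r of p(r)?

-9

p(r) = r^3 - 3r^2 - 9r + 27.
The coefficient of r is -9.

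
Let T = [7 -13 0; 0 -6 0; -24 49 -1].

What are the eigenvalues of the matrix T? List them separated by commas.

The characteristic polynomial is p(lambda) = det(lambda·I - T).
Expanding along the first row, p(lambda) = lambda^3 - 43·lambda - 42.
Rational-root test: lambda = 7 gives p(7) = 0.
Factor out (lambda - 7): p(lambda) = (lambda - 7)·(lambda^2 + 7·lambda + 6).
The quadratic factors as (lambda + 6)·(lambda + 1).
Eigenvalues: -6, -1, 7.

-6, -1, 7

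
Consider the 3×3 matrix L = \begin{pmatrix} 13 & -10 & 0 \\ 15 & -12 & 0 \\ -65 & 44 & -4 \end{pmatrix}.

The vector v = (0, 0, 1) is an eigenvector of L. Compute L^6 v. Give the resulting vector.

(0, 0, 4096)

First find the eigenvalue: Lv = (0, 0, -4) = -4·(0, 0, 1), so λ = -4.
Then L^6 v = λ^6·v = (-4)^6·(0, 0, 1) = 4096·(0, 0, 1) = (0, 0, 4096).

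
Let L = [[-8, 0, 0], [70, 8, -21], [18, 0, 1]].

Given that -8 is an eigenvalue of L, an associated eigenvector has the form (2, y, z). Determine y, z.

We need (L + 8I)v = 0.
L + 8I = [[0, 0, 0], [70, 16, -21], [18, 0, 9]].
Row 1: (0)·2 + (0)·y + (0)·z = 0
Row 2: (70)·2 + (16)·y + (-21)·z = 0
Row 3: (18)·2 + (0)·y + (9)·z = 0
Solving gives y = -14, z = -4.
Check: L·(2, -14, -4) = (-16, 112, 32) = -8·(2, -14, -4).

-14, -4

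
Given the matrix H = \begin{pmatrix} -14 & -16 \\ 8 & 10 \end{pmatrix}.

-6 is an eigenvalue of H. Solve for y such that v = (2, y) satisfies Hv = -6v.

-1

We need (H + 6I)v = 0.
H + 6I = [[-8, -16], [8, 16]].
Row 1: (-8)·2 + (-16)·y = 0
Row 2: (8)·2 + (16)·y = 0
Solving gives y = -1.
Check: H·(2, -1) = (-12, 6) = -6·(2, -1).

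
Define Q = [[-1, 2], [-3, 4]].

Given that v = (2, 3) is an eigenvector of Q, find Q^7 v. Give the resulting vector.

First find the eigenvalue: Qv = (4, 6) = 2·(2, 3), so λ = 2.
Then Q^7 v = λ^7·v = 2^7·(2, 3) = 128·(2, 3) = (256, 384).

(256, 384)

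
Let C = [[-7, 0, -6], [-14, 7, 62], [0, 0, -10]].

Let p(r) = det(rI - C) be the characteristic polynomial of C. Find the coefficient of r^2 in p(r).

10

The coefficient of r^2 of det(rI - C) is −trace(C).
trace(C) = (-7) + (7) + (-10) = -10, so the coefficient is 10.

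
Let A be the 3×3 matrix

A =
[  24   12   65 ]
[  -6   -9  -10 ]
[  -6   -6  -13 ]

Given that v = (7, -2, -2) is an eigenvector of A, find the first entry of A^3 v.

First find the eigenvalue: Av = (14, -4, -4) = 2·(7, -2, -2), so λ = 2.
Then A^3 v = λ^3·v = 2^3·(7, -2, -2) = 8·(7, -2, -2) = (56, -16, -16).

56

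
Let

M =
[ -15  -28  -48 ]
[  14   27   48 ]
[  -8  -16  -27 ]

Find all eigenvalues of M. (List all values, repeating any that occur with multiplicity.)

-11, -3, -1

Compute the characteristic polynomial p(λ) = det(λI - M).
Expanding along the first row, p(λ) = λ^3 + 15λ^2 + 47λ + 33.
Rational-root test: λ = -11 gives p(-11) = 0.
Dividing by (λ + 11) leaves λ^2 + 4λ + 3.
The quadratic factors as (λ + 3)·(λ + 1).
Eigenvalues: -11, -3, -1.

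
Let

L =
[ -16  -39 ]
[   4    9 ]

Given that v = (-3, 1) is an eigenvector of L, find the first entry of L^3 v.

First find the eigenvalue: Lv = (9, -3) = -3·(-3, 1), so λ = -3.
Then L^3 v = λ^3·v = (-3)^3·(-3, 1) = -27·(-3, 1) = (81, -27).

81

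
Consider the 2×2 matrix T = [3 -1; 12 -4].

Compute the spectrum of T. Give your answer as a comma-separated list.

-1, 0

det(T - λI) = (3 - λ)(-4 - λ) - (-1)·(12) = λ^2 + λ.
This factors as (λ + 1)·λ = 0.
Eigenvalues: -1, 0.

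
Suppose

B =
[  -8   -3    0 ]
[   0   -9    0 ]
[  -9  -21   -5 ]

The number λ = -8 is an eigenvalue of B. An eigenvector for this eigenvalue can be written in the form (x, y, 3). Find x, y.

1, 0

We need (B + 8I)v = 0.
B + 8I = [[0, -3, 0], [0, -1, 0], [-9, -21, 3]].
Row 1: (0)·x + (-3)·y + (0)·3 = 0
Row 2: (0)·x + (-1)·y + (0)·3 = 0
Row 3: (-9)·x + (-21)·y + (3)·3 = 0
Solving gives x = 1, y = 0.
Check: B·(1, 0, 3) = (-8, 0, -24) = -8·(1, 0, 3).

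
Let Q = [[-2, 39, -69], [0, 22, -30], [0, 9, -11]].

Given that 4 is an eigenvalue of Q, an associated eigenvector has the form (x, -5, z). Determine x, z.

We need (Q - 4I)v = 0.
Q - 4I = [[-6, 39, -69], [0, 18, -30], [0, 9, -15]].
Row 1: (-6)·x + (39)·-5 + (-69)·z = 0
Row 2: (0)·x + (18)·-5 + (-30)·z = 0
Row 3: (0)·x + (9)·-5 + (-15)·z = 0
Solving gives x = 2, z = -3.
Check: Q·(2, -5, -3) = (8, -20, -12) = 4·(2, -5, -3).

2, -3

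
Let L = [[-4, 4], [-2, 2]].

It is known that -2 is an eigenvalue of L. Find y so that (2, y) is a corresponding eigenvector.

We need (L + 2I)v = 0.
L + 2I = [[-2, 4], [-2, 4]].
Row 1: (-2)·2 + (4)·y = 0
Row 2: (-2)·2 + (4)·y = 0
Solving gives y = 1.
Check: L·(2, 1) = (-4, -2) = -2·(2, 1).

1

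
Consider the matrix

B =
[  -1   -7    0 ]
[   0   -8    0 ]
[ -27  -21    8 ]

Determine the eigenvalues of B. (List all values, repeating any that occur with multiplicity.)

Set up det(tI - B) = 0.
Expanding the 3×3 determinant: p(t) = t^3 + t^2 - 64t - 64.
Try t = 8: p(8) = 0, so 8 is a root.
Dividing by (t - 8) leaves t^2 + 9t + 8.
The quadratic factors as (t + 8)·(t + 1).
Eigenvalues: -8, -1, 8.

-8, -1, 8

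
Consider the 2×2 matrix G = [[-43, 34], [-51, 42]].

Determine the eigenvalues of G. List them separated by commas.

-9, 8

det(G - sI) = (-43 - s)(42 - s) - (34)·(-51) = s^2 + s - 72.
This factors as (s + 9)·(s - 8) = 0.
Eigenvalues: -9, 8.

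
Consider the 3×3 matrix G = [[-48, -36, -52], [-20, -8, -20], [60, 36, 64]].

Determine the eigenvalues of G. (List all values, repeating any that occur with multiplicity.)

Set up det(tI - G) = 0.
Expanding the 3×3 determinant: p(t) = t^3 - 8t^2 - 80t + 384.
Since p(12) = 0, t = 12 is a root.
Factor out (t - 12): p(t) = (t - 12)·(t^2 + 4t - 32).
The quadratic factors as (t + 8)·(t - 4).
Eigenvalues: -8, 4, 12.

-8, 4, 12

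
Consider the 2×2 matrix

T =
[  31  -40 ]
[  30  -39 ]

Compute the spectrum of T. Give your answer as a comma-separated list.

det(T - sI) = (31 - s)(-39 - s) - (-40)·(30) = s^2 + 8s - 9.
This factors as (s + 9)·(s - 1) = 0.
Eigenvalues: -9, 1.

-9, 1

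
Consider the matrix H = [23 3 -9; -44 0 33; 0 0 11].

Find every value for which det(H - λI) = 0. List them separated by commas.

11, 11, 12

The characteristic polynomial is p(s) = det(sI - H).
Expanding the 3×3 determinant: p(s) = s^3 - 34s^2 + 385s - 1452.
Try s = 11: p(11) = 0, so 11 is a root.
Dividing by (s - 11) leaves s^2 - 23s + 132.
The quadratic factors as (s - 11)·(s - 12).
Eigenvalues: 11, 11, 12.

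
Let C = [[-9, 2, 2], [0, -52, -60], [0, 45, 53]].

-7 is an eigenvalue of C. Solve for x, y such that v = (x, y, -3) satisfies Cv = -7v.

We need (C + 7I)v = 0.
C + 7I = [[-2, 2, 2], [0, -45, -60], [0, 45, 60]].
Row 1: (-2)·x + (2)·y + (2)·-3 = 0
Row 2: (0)·x + (-45)·y + (-60)·-3 = 0
Row 3: (0)·x + (45)·y + (60)·-3 = 0
Solving gives x = 1, y = 4.
Check: C·(1, 4, -3) = (-7, -28, 21) = -7·(1, 4, -3).

1, 4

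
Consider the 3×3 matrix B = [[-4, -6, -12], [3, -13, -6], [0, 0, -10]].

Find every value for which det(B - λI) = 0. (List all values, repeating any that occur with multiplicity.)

Set up det(sI - B) = 0.
Expanding along the first row, p(s) = s^3 + 27s^2 + 240s + 700.
Since p(-7) = 0, s = -7 is a root.
Dividing by (s + 7) leaves s^2 + 20s + 100.
The quadratic factor is (s + 10)^2.
Eigenvalues: -10, -10, -7.

-10, -10, -7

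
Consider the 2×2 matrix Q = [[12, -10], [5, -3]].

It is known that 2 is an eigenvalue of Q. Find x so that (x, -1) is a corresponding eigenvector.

We need (Q - 2I)v = 0.
Q - 2I = [[10, -10], [5, -5]].
Row 1: (10)·x + (-10)·-1 = 0
Row 2: (5)·x + (-5)·-1 = 0
Solving gives x = -1.
Check: Q·(-1, -1) = (-2, -2) = 2·(-1, -1).

-1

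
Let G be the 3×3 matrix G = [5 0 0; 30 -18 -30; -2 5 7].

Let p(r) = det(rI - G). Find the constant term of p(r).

p(r) = r^3 + 6r^2 - 31r - 120.
The constant term is -120.

-120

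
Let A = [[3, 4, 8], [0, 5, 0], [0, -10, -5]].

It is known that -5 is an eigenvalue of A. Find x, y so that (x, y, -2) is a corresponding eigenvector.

We need (A + 5I)v = 0.
A + 5I = [[8, 4, 8], [0, 10, 0], [0, -10, 0]].
Row 1: (8)·x + (4)·y + (8)·-2 = 0
Row 2: (0)·x + (10)·y + (0)·-2 = 0
Row 3: (0)·x + (-10)·y + (0)·-2 = 0
Solving gives x = 2, y = 0.
Check: A·(2, 0, -2) = (-10, 0, 10) = -5·(2, 0, -2).

2, 0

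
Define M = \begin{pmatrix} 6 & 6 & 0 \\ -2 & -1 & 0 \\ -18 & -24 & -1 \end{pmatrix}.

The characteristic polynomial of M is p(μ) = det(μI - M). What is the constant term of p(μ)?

6

p(μ) = μ^3 - 4μ^2 + μ + 6.
The constant term is 6.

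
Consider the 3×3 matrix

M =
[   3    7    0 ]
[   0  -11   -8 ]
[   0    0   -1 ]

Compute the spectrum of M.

M is upper triangular, so its eigenvalues are the diagonal entries.
Diagonal: 3, -11, -1.

-11, -1, 3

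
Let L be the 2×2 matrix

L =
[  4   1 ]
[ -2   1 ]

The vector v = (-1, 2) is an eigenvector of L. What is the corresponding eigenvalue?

Compute Lv: L·(-1, 2) = (-2, 4).
Since Lv = λv, compare component 1: -2 = λ·-1, so λ = 2.

2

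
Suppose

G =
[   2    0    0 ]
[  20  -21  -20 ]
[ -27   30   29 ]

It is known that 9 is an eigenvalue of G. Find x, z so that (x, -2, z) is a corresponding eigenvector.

We need (G - 9I)v = 0.
G - 9I = [[-7, 0, 0], [20, -30, -20], [-27, 30, 20]].
Row 1: (-7)·x + (0)·-2 + (0)·z = 0
Row 2: (20)·x + (-30)·-2 + (-20)·z = 0
Row 3: (-27)·x + (30)·-2 + (20)·z = 0
Solving gives x = 0, z = 3.
Check: G·(0, -2, 3) = (0, -18, 27) = 9·(0, -2, 3).

0, 3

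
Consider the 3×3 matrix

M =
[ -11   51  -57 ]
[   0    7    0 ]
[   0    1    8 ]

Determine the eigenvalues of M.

-11, 7, 8

Compute the characteristic polynomial p(t) = det(tI - M).
Expanding along the first row, p(t) = t^3 - 4t^2 - 109t + 616.
Try t = 7: p(7) = 0, so 7 is a root.
Dividing by (t - 7) leaves t^2 + 3t - 88.
The quadratic factors as (t + 11)·(t - 8).
Eigenvalues: -11, 7, 8.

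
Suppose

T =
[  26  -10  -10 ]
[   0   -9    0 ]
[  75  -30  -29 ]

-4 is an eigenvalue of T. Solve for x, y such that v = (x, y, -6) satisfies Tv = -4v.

-2, 0

We need (T + 4I)v = 0.
T + 4I = [[30, -10, -10], [0, -5, 0], [75, -30, -25]].
Row 1: (30)·x + (-10)·y + (-10)·-6 = 0
Row 2: (0)·x + (-5)·y + (0)·-6 = 0
Row 3: (75)·x + (-30)·y + (-25)·-6 = 0
Solving gives x = -2, y = 0.
Check: T·(-2, 0, -6) = (8, 0, 24) = -4·(-2, 0, -6).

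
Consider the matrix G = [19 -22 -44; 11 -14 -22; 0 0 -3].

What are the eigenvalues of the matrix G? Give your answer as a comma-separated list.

-3, -3, 8

Set up det(sI - G) = 0.
Expanding along the first row, p(s) = s^3 - 2s^2 - 39s - 72.
Rational-root test: s = 8 gives p(8) = 0.
Factor out (s - 8): p(s) = (s - 8)·(s^2 + 6s + 9).
The quadratic factor is (s + 3)^2.
Eigenvalues: -3, -3, 8.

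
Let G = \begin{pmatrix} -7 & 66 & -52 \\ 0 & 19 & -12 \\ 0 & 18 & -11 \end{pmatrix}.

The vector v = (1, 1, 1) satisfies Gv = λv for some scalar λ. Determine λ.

7

Compute Gv: G·(1, 1, 1) = (7, 7, 7).
Since Gv = λv, compare component 1: 7 = λ·1, so λ = 7.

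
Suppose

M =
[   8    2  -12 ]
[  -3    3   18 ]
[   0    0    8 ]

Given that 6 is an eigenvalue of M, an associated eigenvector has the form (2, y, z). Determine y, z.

-2, 0

We need (M - 6I)v = 0.
M - 6I = [[2, 2, -12], [-3, -3, 18], [0, 0, 2]].
Row 1: (2)·2 + (2)·y + (-12)·z = 0
Row 2: (-3)·2 + (-3)·y + (18)·z = 0
Row 3: (0)·2 + (0)·y + (2)·z = 0
Solving gives y = -2, z = 0.
Check: M·(2, -2, 0) = (12, -12, 0) = 6·(2, -2, 0).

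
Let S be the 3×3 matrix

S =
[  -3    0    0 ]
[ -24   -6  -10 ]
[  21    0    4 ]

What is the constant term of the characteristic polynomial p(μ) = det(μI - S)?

p(0) = det(0·I − S) = det(−S) = (−1)^3·det(S).
det(S) = 72, so p(0) = -72.

-72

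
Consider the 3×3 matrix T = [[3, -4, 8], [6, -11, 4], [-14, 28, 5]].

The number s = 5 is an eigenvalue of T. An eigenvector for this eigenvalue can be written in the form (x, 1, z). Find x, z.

We need (T - 5I)v = 0.
T - 5I = [[-2, -4, 8], [6, -16, 4], [-14, 28, 0]].
Row 1: (-2)·x + (-4)·1 + (8)·z = 0
Row 2: (6)·x + (-16)·1 + (4)·z = 0
Row 3: (-14)·x + (28)·1 + (0)·z = 0
Solving gives x = 2, z = 1.
Check: T·(2, 1, 1) = (10, 5, 5) = 5·(2, 1, 1).

2, 1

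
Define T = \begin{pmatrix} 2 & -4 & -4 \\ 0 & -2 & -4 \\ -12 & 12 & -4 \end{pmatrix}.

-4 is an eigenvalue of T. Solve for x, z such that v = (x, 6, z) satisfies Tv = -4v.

6, 3

We need (T + 4I)v = 0.
T + 4I = [[6, -4, -4], [0, 2, -4], [-12, 12, 0]].
Row 1: (6)·x + (-4)·6 + (-4)·z = 0
Row 2: (0)·x + (2)·6 + (-4)·z = 0
Row 3: (-12)·x + (12)·6 + (0)·z = 0
Solving gives x = 6, z = 3.
Check: T·(6, 6, 3) = (-24, -24, -12) = -4·(6, 6, 3).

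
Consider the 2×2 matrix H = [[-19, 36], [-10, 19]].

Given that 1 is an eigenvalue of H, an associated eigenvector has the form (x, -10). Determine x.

-18

We need (H - 1I)v = 0.
H - 1I = [[-20, 36], [-10, 18]].
Row 1: (-20)·x + (36)·-10 = 0
Row 2: (-10)·x + (18)·-10 = 0
Solving gives x = -18.
Check: H·(-18, -10) = (-18, -10) = 1·(-18, -10).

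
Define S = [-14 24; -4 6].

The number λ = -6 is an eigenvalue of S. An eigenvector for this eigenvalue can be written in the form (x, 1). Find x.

We need (S + 6I)v = 0.
S + 6I = [[-8, 24], [-4, 12]].
Row 1: (-8)·x + (24)·1 = 0
Row 2: (-4)·x + (12)·1 = 0
Solving gives x = 3.
Check: S·(3, 1) = (-18, -6) = -6·(3, 1).

3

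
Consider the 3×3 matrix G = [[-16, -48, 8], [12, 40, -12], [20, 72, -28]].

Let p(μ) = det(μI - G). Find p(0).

p(0) = det(0·I − G) = det(−G) = (−1)^3·det(G).
det(G) = 0, so p(0) = 0.

0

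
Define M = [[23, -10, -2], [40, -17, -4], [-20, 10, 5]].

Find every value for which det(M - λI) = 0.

Set up det(λI - M) = 0.
Cofactor expansion gives p(λ) = λ^3 - 11λ^2 + 39λ - 45.
Rational-root test: λ = 3 gives p(3) = 0.
Dividing by (λ - 3) leaves λ^2 - 8λ + 15.
The quadratic factors as (λ - 3)·(λ - 5).
Eigenvalues: 3, 3, 5.

3, 3, 5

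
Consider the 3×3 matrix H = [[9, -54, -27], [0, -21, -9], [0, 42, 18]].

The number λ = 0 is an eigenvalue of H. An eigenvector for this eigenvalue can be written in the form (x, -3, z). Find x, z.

We need (H)v = 0.
H = [[9, -54, -27], [0, -21, -9], [0, 42, 18]].
Row 1: (9)·x + (-54)·-3 + (-27)·z = 0
Row 2: (0)·x + (-21)·-3 + (-9)·z = 0
Row 3: (0)·x + (42)·-3 + (18)·z = 0
Solving gives x = 3, z = 7.
Check: H·(3, -3, 7) = (0, 0, 0) = 0·(3, -3, 7).

3, 7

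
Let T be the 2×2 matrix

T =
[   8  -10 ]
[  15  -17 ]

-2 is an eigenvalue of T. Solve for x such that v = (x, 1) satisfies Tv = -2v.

We need (T + 2I)v = 0.
T + 2I = [[10, -10], [15, -15]].
Row 1: (10)·x + (-10)·1 = 0
Row 2: (15)·x + (-15)·1 = 0
Solving gives x = 1.
Check: T·(1, 1) = (-2, -2) = -2·(1, 1).

1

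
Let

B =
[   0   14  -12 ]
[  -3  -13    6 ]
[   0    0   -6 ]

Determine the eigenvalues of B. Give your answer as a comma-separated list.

Compute the characteristic polynomial p(lambda) = det(lambda·I - B).
Cofactor expansion gives p(lambda) = lambda^3 + 19·lambda^2 + 120·lambda + 252.
Since p(-6) = 0, lambda = -6 is a root.
Dividing by (lambda + 6) leaves lambda^2 + 13·lambda + 42.
The quadratic factors as (lambda + 7)·(lambda + 6).
Eigenvalues: -7, -6, -6.

-7, -6, -6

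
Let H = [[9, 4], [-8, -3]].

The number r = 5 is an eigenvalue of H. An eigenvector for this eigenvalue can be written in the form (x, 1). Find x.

We need (H - 5I)v = 0.
H - 5I = [[4, 4], [-8, -8]].
Row 1: (4)·x + (4)·1 = 0
Row 2: (-8)·x + (-8)·1 = 0
Solving gives x = -1.
Check: H·(-1, 1) = (-5, 5) = 5·(-1, 1).

-1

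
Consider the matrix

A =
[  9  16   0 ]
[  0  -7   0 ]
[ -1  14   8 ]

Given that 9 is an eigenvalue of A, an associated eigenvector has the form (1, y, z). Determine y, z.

We need (A - 9I)v = 0.
A - 9I = [[0, 16, 0], [0, -16, 0], [-1, 14, -1]].
Row 1: (0)·1 + (16)·y + (0)·z = 0
Row 2: (0)·1 + (-16)·y + (0)·z = 0
Row 3: (-1)·1 + (14)·y + (-1)·z = 0
Solving gives y = 0, z = -1.
Check: A·(1, 0, -1) = (9, 0, -9) = 9·(1, 0, -1).

0, -1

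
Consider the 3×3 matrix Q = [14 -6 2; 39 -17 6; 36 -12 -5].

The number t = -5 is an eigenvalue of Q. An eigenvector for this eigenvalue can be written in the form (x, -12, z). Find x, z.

We need (Q + 5I)v = 0.
Q + 5I = [[19, -6, 2], [39, -12, 6], [36, -12, 0]].
Row 1: (19)·x + (-6)·-12 + (2)·z = 0
Row 2: (39)·x + (-12)·-12 + (6)·z = 0
Row 3: (36)·x + (-12)·-12 + (0)·z = 0
Solving gives x = -4, z = 2.
Check: Q·(-4, -12, 2) = (20, 60, -10) = -5·(-4, -12, 2).

-4, 2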